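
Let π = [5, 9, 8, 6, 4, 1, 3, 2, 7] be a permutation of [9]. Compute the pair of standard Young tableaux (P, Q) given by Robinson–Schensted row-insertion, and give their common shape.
P = [1, 2, 7] / [3, 6] / [4] / [5] / [8] / [9];  Q = [1, 2, 9] / [3, 7] / [4] / [5] / [6] / [8];  common shape = (3, 2, 1, 1, 1, 1)

Row-insert the values π_1, π_2, … into P one at a time, bumping the leftmost entry strictly greater than the inserted value down to the next row. The recording tableau Q records, in position (i, j), the step at which that cell was added to P.
  Insert 5 (step 1): P = [5];  Q = [1]
  Insert 9 (step 2): P = [5, 9];  Q = [1, 2]
  Insert 8 (step 3): P = [5, 8] / [9];  Q = [1, 2] / [3]
  Insert 6 (step 4): P = [5, 6] / [8] / [9];  Q = [1, 2] / [3] / [4]
  Insert 4 (step 5): P = [4, 6] / [5] / [8] / [9];  Q = [1, 2] / [3] / [4] / [5]
  Insert 1 (step 6): P = [1, 6] / [4] / [5] / [8] / [9];  Q = [1, 2] / [3] / [4] / [5] / [6]
  Insert 3 (step 7): P = [1, 3] / [4, 6] / [5] / [8] / [9];  Q = [1, 2] / [3, 7] / [4] / [5] / [6]
  Insert 2 (step 8): P = [1, 2] / [3, 6] / [4] / [5] / [8] / [9];  Q = [1, 2] / [3, 7] / [4] / [5] / [6] / [8]
  Insert 7 (step 9): P = [1, 2, 7] / [3, 6] / [4] / [5] / [8] / [9];  Q = [1, 2, 9] / [3, 7] / [4] / [5] / [6] / [8]
Final shape: (3, 2, 1, 1, 1, 1).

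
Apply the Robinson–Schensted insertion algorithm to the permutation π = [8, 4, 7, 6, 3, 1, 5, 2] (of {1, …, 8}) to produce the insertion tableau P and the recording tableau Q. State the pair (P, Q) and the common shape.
P = [1, 2] / [3, 5] / [4, 6] / [7] / [8];  Q = [1, 3] / [2, 7] / [4, 8] / [5] / [6];  common shape = (2, 2, 2, 1, 1)

Row-insert the values π_1, π_2, … into P one at a time, bumping the leftmost entry strictly greater than the inserted value down to the next row. The recording tableau Q records, in position (i, j), the step at which that cell was added to P.
  Insert 8 (step 1): P = [8];  Q = [1]
  Insert 4 (step 2): P = [4] / [8];  Q = [1] / [2]
  Insert 7 (step 3): P = [4, 7] / [8];  Q = [1, 3] / [2]
  Insert 6 (step 4): P = [4, 6] / [7] / [8];  Q = [1, 3] / [2] / [4]
  Insert 3 (step 5): P = [3, 6] / [4] / [7] / [8];  Q = [1, 3] / [2] / [4] / [5]
  Insert 1 (step 6): P = [1, 6] / [3] / [4] / [7] / [8];  Q = [1, 3] / [2] / [4] / [5] / [6]
  Insert 5 (step 7): P = [1, 5] / [3, 6] / [4] / [7] / [8];  Q = [1, 3] / [2, 7] / [4] / [5] / [6]
  Insert 2 (step 8): P = [1, 2] / [3, 5] / [4, 6] / [7] / [8];  Q = [1, 3] / [2, 7] / [4, 8] / [5] / [6]
Final shape: (2, 2, 2, 1, 1).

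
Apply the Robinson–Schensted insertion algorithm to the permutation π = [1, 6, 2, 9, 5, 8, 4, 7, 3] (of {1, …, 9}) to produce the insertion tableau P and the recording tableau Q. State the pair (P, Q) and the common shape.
P = [1, 2, 3, 7] / [4, 8] / [5, 9] / [6];  Q = [1, 2, 4, 6] / [3, 5] / [7, 8] / [9];  common shape = (4, 2, 2, 1)

Row-insert the values π_1, π_2, … into P one at a time, bumping the leftmost entry strictly greater than the inserted value down to the next row. The recording tableau Q records, in position (i, j), the step at which that cell was added to P.
  Insert 1 (step 1): P = [1];  Q = [1]
  Insert 6 (step 2): P = [1, 6];  Q = [1, 2]
  Insert 2 (step 3): P = [1, 2] / [6];  Q = [1, 2] / [3]
  Insert 9 (step 4): P = [1, 2, 9] / [6];  Q = [1, 2, 4] / [3]
  Insert 5 (step 5): P = [1, 2, 5] / [6, 9];  Q = [1, 2, 4] / [3, 5]
  Insert 8 (step 6): P = [1, 2, 5, 8] / [6, 9];  Q = [1, 2, 4, 6] / [3, 5]
  Insert 4 (step 7): P = [1, 2, 4, 8] / [5, 9] / [6];  Q = [1, 2, 4, 6] / [3, 5] / [7]
  Insert 7 (step 8): P = [1, 2, 4, 7] / [5, 8] / [6, 9];  Q = [1, 2, 4, 6] / [3, 5] / [7, 8]
  Insert 3 (step 9): P = [1, 2, 3, 7] / [4, 8] / [5, 9] / [6];  Q = [1, 2, 4, 6] / [3, 5] / [7, 8] / [9]
Final shape: (4, 2, 2, 1).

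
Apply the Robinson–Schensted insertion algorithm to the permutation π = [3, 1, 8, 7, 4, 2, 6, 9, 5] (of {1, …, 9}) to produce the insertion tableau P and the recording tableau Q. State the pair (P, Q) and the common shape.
P = [1, 2, 5, 9] / [3, 4, 6] / [7] / [8];  Q = [1, 3, 7, 8] / [2, 4, 9] / [5] / [6];  common shape = (4, 3, 1, 1)

Row-insert the values π_1, π_2, … into P one at a time, bumping the leftmost entry strictly greater than the inserted value down to the next row. The recording tableau Q records, in position (i, j), the step at which that cell was added to P.
  Insert 3 (step 1): P = [3];  Q = [1]
  Insert 1 (step 2): P = [1] / [3];  Q = [1] / [2]
  Insert 8 (step 3): P = [1, 8] / [3];  Q = [1, 3] / [2]
  Insert 7 (step 4): P = [1, 7] / [3, 8];  Q = [1, 3] / [2, 4]
  Insert 4 (step 5): P = [1, 4] / [3, 7] / [8];  Q = [1, 3] / [2, 4] / [5]
  Insert 2 (step 6): P = [1, 2] / [3, 4] / [7] / [8];  Q = [1, 3] / [2, 4] / [5] / [6]
  Insert 6 (step 7): P = [1, 2, 6] / [3, 4] / [7] / [8];  Q = [1, 3, 7] / [2, 4] / [5] / [6]
  Insert 9 (step 8): P = [1, 2, 6, 9] / [3, 4] / [7] / [8];  Q = [1, 3, 7, 8] / [2, 4] / [5] / [6]
  Insert 5 (step 9): P = [1, 2, 5, 9] / [3, 4, 6] / [7] / [8];  Q = [1, 3, 7, 8] / [2, 4, 9] / [5] / [6]
Final shape: (4, 3, 1, 1).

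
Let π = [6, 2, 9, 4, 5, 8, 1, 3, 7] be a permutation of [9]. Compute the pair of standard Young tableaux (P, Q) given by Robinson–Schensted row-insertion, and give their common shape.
P = [1, 3, 5, 7] / [2, 4, 8] / [6, 9];  Q = [1, 3, 5, 6] / [2, 4, 9] / [7, 8];  common shape = (4, 3, 2)

Row-insert the values π_1, π_2, … into P one at a time, bumping the leftmost entry strictly greater than the inserted value down to the next row. The recording tableau Q records, in position (i, j), the step at which that cell was added to P.
  Insert 6 (step 1): P = [6];  Q = [1]
  Insert 2 (step 2): P = [2] / [6];  Q = [1] / [2]
  Insert 9 (step 3): P = [2, 9] / [6];  Q = [1, 3] / [2]
  Insert 4 (step 4): P = [2, 4] / [6, 9];  Q = [1, 3] / [2, 4]
  Insert 5 (step 5): P = [2, 4, 5] / [6, 9];  Q = [1, 3, 5] / [2, 4]
  Insert 8 (step 6): P = [2, 4, 5, 8] / [6, 9];  Q = [1, 3, 5, 6] / [2, 4]
  Insert 1 (step 7): P = [1, 4, 5, 8] / [2, 9] / [6];  Q = [1, 3, 5, 6] / [2, 4] / [7]
  Insert 3 (step 8): P = [1, 3, 5, 8] / [2, 4] / [6, 9];  Q = [1, 3, 5, 6] / [2, 4] / [7, 8]
  Insert 7 (step 9): P = [1, 3, 5, 7] / [2, 4, 8] / [6, 9];  Q = [1, 3, 5, 6] / [2, 4, 9] / [7, 8]
Final shape: (4, 3, 2).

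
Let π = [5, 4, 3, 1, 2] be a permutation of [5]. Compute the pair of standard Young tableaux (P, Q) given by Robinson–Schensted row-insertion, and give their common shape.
P = [1, 2] / [3] / [4] / [5];  Q = [1, 5] / [2] / [3] / [4];  common shape = (2, 1, 1, 1)

Row-insert the values π_1, π_2, … into P one at a time, bumping the leftmost entry strictly greater than the inserted value down to the next row. The recording tableau Q records, in position (i, j), the step at which that cell was added to P.
  Insert 5 (step 1): P = [5];  Q = [1]
  Insert 4 (step 2): P = [4] / [5];  Q = [1] / [2]
  Insert 3 (step 3): P = [3] / [4] / [5];  Q = [1] / [2] / [3]
  Insert 1 (step 4): P = [1] / [3] / [4] / [5];  Q = [1] / [2] / [3] / [4]
  Insert 2 (step 5): P = [1, 2] / [3] / [4] / [5];  Q = [1, 5] / [2] / [3] / [4]
Final shape: (2, 1, 1, 1).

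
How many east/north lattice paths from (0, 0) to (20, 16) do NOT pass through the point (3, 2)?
Number of paths = 4656046860

Total paths from (0, 0) to (20, 16): C(36, 20) = 7307872110. Paths through (3, 2): (paths (0, 0) → (3, 2)) × (paths (3, 2) → (20, 16)) = C(5, 3) · C(31, 17) = 10 · 265182525 = 2651825250. Avoidance count = 7307872110 − 2651825250 = 4656046860.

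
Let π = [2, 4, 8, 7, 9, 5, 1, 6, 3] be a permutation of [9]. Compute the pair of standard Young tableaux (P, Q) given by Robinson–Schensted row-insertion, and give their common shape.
P = [1, 3, 5, 6] / [2, 4] / [7, 9] / [8];  Q = [1, 2, 3, 5] / [4, 8] / [6, 9] / [7];  common shape = (4, 2, 2, 1)

Row-insert the values π_1, π_2, … into P one at a time, bumping the leftmost entry strictly greater than the inserted value down to the next row. The recording tableau Q records, in position (i, j), the step at which that cell was added to P.
  Insert 2 (step 1): P = [2];  Q = [1]
  Insert 4 (step 2): P = [2, 4];  Q = [1, 2]
  Insert 8 (step 3): P = [2, 4, 8];  Q = [1, 2, 3]
  Insert 7 (step 4): P = [2, 4, 7] / [8];  Q = [1, 2, 3] / [4]
  Insert 9 (step 5): P = [2, 4, 7, 9] / [8];  Q = [1, 2, 3, 5] / [4]
  Insert 5 (step 6): P = [2, 4, 5, 9] / [7] / [8];  Q = [1, 2, 3, 5] / [4] / [6]
  Insert 1 (step 7): P = [1, 4, 5, 9] / [2] / [7] / [8];  Q = [1, 2, 3, 5] / [4] / [6] / [7]
  Insert 6 (step 8): P = [1, 4, 5, 6] / [2, 9] / [7] / [8];  Q = [1, 2, 3, 5] / [4, 8] / [6] / [7]
  Insert 3 (step 9): P = [1, 3, 5, 6] / [2, 4] / [7, 9] / [8];  Q = [1, 2, 3, 5] / [4, 8] / [6, 9] / [7]
Final shape: (4, 2, 2, 1).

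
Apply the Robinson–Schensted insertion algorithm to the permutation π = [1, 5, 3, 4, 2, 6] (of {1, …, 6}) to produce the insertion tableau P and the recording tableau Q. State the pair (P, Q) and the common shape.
P = [1, 2, 4, 6] / [3] / [5];  Q = [1, 2, 4, 6] / [3] / [5];  common shape = (4, 1, 1)

Row-insert the values π_1, π_2, … into P one at a time, bumping the leftmost entry strictly greater than the inserted value down to the next row. The recording tableau Q records, in position (i, j), the step at which that cell was added to P.
  Insert 1 (step 1): P = [1];  Q = [1]
  Insert 5 (step 2): P = [1, 5];  Q = [1, 2]
  Insert 3 (step 3): P = [1, 3] / [5];  Q = [1, 2] / [3]
  Insert 4 (step 4): P = [1, 3, 4] / [5];  Q = [1, 2, 4] / [3]
  Insert 2 (step 5): P = [1, 2, 4] / [3] / [5];  Q = [1, 2, 4] / [3] / [5]
  Insert 6 (step 6): P = [1, 2, 4, 6] / [3] / [5];  Q = [1, 2, 4, 6] / [3] / [5]
Final shape: (4, 1, 1).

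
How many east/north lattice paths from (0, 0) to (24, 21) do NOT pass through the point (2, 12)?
Number of paths = 3771821183325

Total paths from (0, 0) to (24, 21): C(45, 24) = 3773655750150. Paths through (2, 12): (paths (0, 0) → (2, 12)) × (paths (2, 12) → (24, 21)) = C(14, 2) · C(31, 22) = 91 · 20160075 = 1834566825. Avoidance count = 3773655750150 − 1834566825 = 3771821183325.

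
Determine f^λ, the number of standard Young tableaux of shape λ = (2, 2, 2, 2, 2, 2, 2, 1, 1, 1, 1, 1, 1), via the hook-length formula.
# SYT of shape (2, 2, 2, 2, 2, 2, 2, 1, 1, 1, 1, 1, 1) = 38760

Hook-length formula: f^λ = n! / Π hook(c), product over all cells c of the Young diagram. For λ = (2, 2, 2, 2, 2, 2, 2, 1, 1, 1, 1, 1, 1), n = 20 boxes. Hook lengths by row (left-to-right, top-to-bottom): [14, 7]; [13, 6]; [12, 5]; [11, 4]; [10, 3]; [9, 2]; [8, 1]; [6]; [5]; [4]; [3]; [2]; [1]. Product of hooks = 62768369664000. So f^λ = 20! / 62768369664000 = 2432902008176640000 / 62768369664000 = 38760.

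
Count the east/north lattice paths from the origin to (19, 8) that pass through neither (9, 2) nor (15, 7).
Number of paths = 1053965

Inclusion–exclusion. Total paths: C(27, 19) = 2220075. Through P₁: C(11, 9)·C(16, 10) = 440440. Through P₂: C(22, 15)·C(5, 4) = 852720. Since P₁ is strictly southwest of P₂, a monotone path through both must visit P₁ then P₂; paths through both = C(11, 9)·C(11, 6)·C(5, 4) = 127050. Avoid both = 2220075 − 440440 − 852720 + 127050 = 1053965.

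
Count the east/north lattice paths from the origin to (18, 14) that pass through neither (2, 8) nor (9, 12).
Number of paths = 452728615

Inclusion–exclusion. Total paths: C(32, 18) = 471435600. Through P₁: C(10, 2)·C(22, 16) = 3357585. Through P₂: C(21, 9)·C(11, 9) = 16166150. Since P₁ is strictly southwest of P₂, a monotone path through both must visit P₁ then P₂; paths through both = C(10, 2)·C(11, 7)·C(11, 9) = 816750. Avoid both = 471435600 − 3357585 − 16166150 + 816750 = 452728615.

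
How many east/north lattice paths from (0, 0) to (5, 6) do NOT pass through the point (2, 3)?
Number of paths = 262

Total paths from (0, 0) to (5, 6): C(11, 5) = 462. Paths through (2, 3): (paths (0, 0) → (2, 3)) × (paths (2, 3) → (5, 6)) = C(5, 2) · C(6, 3) = 10 · 20 = 200. Avoidance count = 462 − 200 = 262.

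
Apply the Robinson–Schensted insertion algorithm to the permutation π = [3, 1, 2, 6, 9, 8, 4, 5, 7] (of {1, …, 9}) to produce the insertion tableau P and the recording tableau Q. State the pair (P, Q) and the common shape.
P = [1, 2, 4, 5, 7] / [3, 6, 8] / [9];  Q = [1, 3, 4, 5, 9] / [2, 6, 8] / [7];  common shape = (5, 3, 1)

Row-insert the values π_1, π_2, … into P one at a time, bumping the leftmost entry strictly greater than the inserted value down to the next row. The recording tableau Q records, in position (i, j), the step at which that cell was added to P.
  Insert 3 (step 1): P = [3];  Q = [1]
  Insert 1 (step 2): P = [1] / [3];  Q = [1] / [2]
  Insert 2 (step 3): P = [1, 2] / [3];  Q = [1, 3] / [2]
  Insert 6 (step 4): P = [1, 2, 6] / [3];  Q = [1, 3, 4] / [2]
  Insert 9 (step 5): P = [1, 2, 6, 9] / [3];  Q = [1, 3, 4, 5] / [2]
  Insert 8 (step 6): P = [1, 2, 6, 8] / [3, 9];  Q = [1, 3, 4, 5] / [2, 6]
  Insert 4 (step 7): P = [1, 2, 4, 8] / [3, 6] / [9];  Q = [1, 3, 4, 5] / [2, 6] / [7]
  Insert 5 (step 8): P = [1, 2, 4, 5] / [3, 6, 8] / [9];  Q = [1, 3, 4, 5] / [2, 6, 8] / [7]
  Insert 7 (step 9): P = [1, 2, 4, 5, 7] / [3, 6, 8] / [9];  Q = [1, 3, 4, 5, 9] / [2, 6, 8] / [7]
Final shape: (5, 3, 1).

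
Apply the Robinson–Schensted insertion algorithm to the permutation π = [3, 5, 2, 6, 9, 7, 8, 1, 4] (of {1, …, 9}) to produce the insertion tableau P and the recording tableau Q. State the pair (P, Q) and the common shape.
P = [1, 4, 6, 7, 8] / [2, 5] / [3, 9];  Q = [1, 2, 4, 5, 7] / [3, 6] / [8, 9];  common shape = (5, 2, 2)

Row-insert the values π_1, π_2, … into P one at a time, bumping the leftmost entry strictly greater than the inserted value down to the next row. The recording tableau Q records, in position (i, j), the step at which that cell was added to P.
  Insert 3 (step 1): P = [3];  Q = [1]
  Insert 5 (step 2): P = [3, 5];  Q = [1, 2]
  Insert 2 (step 3): P = [2, 5] / [3];  Q = [1, 2] / [3]
  Insert 6 (step 4): P = [2, 5, 6] / [3];  Q = [1, 2, 4] / [3]
  Insert 9 (step 5): P = [2, 5, 6, 9] / [3];  Q = [1, 2, 4, 5] / [3]
  Insert 7 (step 6): P = [2, 5, 6, 7] / [3, 9];  Q = [1, 2, 4, 5] / [3, 6]
  Insert 8 (step 7): P = [2, 5, 6, 7, 8] / [3, 9];  Q = [1, 2, 4, 5, 7] / [3, 6]
  Insert 1 (step 8): P = [1, 5, 6, 7, 8] / [2, 9] / [3];  Q = [1, 2, 4, 5, 7] / [3, 6] / [8]
  Insert 4 (step 9): P = [1, 4, 6, 7, 8] / [2, 5] / [3, 9];  Q = [1, 2, 4, 5, 7] / [3, 6] / [8, 9]
Final shape: (5, 2, 2).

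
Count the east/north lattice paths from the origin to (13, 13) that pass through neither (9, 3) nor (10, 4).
Number of paths = 10056960

Inclusion–exclusion. Total paths: C(26, 13) = 10400600. Through P₁: C(12, 9)·C(14, 4) = 220220. Through P₂: C(14, 10)·C(12, 3) = 220220. Since P₁ is strictly southwest of P₂, a monotone path through both must visit P₁ then P₂; paths through both = C(12, 9)·C(2, 1)·C(12, 3) = 96800. Avoid both = 10400600 − 220220 − 220220 + 96800 = 10056960.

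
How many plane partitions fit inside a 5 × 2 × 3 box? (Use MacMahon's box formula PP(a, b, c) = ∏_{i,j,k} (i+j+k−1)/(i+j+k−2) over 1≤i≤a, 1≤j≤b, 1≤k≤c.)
PP(5, 2, 3) = 1176

Evaluate the triple product over i = 1..5, j = 1..2, k = 1..3. The factors are (2/1) · (3/2) · (4/3) · (3/2) · (4/3) · (5/4) · (3/2) · (4/3) · … (30 factors total). The numerators and denominators telescope so the product is an integer; carrying out the multiplication exactly gives PP(5, 2, 3) = 1176.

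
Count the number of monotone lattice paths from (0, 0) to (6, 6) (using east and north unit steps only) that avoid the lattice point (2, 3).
Number of paths = 574

Total paths from (0, 0) to (6, 6): C(12, 6) = 924. Paths through (2, 3): (paths (0, 0) → (2, 3)) × (paths (2, 3) → (6, 6)) = C(5, 2) · C(7, 4) = 10 · 35 = 350. Avoidance count = 924 − 350 = 574.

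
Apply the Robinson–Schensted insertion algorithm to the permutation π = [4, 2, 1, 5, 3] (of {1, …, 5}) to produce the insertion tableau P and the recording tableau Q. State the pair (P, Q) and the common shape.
P = [1, 3] / [2, 5] / [4];  Q = [1, 4] / [2, 5] / [3];  common shape = (2, 2, 1)

Row-insert the values π_1, π_2, … into P one at a time, bumping the leftmost entry strictly greater than the inserted value down to the next row. The recording tableau Q records, in position (i, j), the step at which that cell was added to P.
  Insert 4 (step 1): P = [4];  Q = [1]
  Insert 2 (step 2): P = [2] / [4];  Q = [1] / [2]
  Insert 1 (step 3): P = [1] / [2] / [4];  Q = [1] / [2] / [3]
  Insert 5 (step 4): P = [1, 5] / [2] / [4];  Q = [1, 4] / [2] / [3]
  Insert 3 (step 5): P = [1, 3] / [2, 5] / [4];  Q = [1, 4] / [2, 5] / [3]
Final shape: (2, 2, 1).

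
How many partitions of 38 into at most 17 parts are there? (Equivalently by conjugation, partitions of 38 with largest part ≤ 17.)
p(38, parts ≤ 17) = 23303

Use the recurrence p(n, m) = p(n, m−1) + p(n−m, m): either the largest part is < m (count p(n, m−1)) or the largest part is exactly m (remove one copy of m, count p(n−m, m)). With p(0, ·) = 1 this gives p(38, parts ≤ 17) = 23303. (By conjugating Young diagrams, this also counts partitions of 38 into at most 17 parts.)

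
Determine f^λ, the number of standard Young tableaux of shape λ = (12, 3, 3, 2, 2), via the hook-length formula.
# SYT of shape (12, 3, 3, 2, 2) = 74687613

Hook-length formula: f^λ = n! / Π hook(c), product over all cells c of the Young diagram. For λ = (12, 3, 3, 2, 2), n = 22 boxes. Hook lengths by row (left-to-right, top-to-bottom): [16, 15, 12, 9, 8, 7, 6, 5, 4, 3, 2, 1]; [6, 5, 2]; [5, 4, 1]; [3, 2]; [2, 1]. Product of hooks = 15049359360000. So f^λ = 22! / 15049359360000 = 1124000727777607680000 / 15049359360000 = 74687613.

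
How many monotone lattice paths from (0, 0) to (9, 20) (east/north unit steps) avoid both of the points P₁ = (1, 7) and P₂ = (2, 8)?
Number of paths = 6925833

Inclusion–exclusion. Total paths: C(29, 9) = 10015005. Through P₁: C(8, 1)·C(21, 8) = 1627920. Through P₂: C(10, 2)·C(19, 7) = 2267460. Since P₁ is strictly southwest of P₂, a monotone path through both must visit P₁ then P₂; paths through both = C(8, 1)·C(2, 1)·C(19, 7) = 806208. Avoid both = 10015005 − 1627920 − 2267460 + 806208 = 6925833.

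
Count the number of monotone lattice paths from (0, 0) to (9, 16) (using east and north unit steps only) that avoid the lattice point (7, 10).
Number of paths = 1498431

Total paths from (0, 0) to (9, 16): C(25, 9) = 2042975. Paths through (7, 10): (paths (0, 0) → (7, 10)) × (paths (7, 10) → (9, 16)) = C(17, 7) · C(8, 2) = 19448 · 28 = 544544. Avoidance count = 2042975 − 544544 = 1498431.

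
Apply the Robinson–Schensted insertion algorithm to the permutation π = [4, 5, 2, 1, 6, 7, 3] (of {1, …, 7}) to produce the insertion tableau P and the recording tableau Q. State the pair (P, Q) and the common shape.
P = [1, 3, 6, 7] / [2, 5] / [4];  Q = [1, 2, 5, 6] / [3, 7] / [4];  common shape = (4, 2, 1)

Row-insert the values π_1, π_2, … into P one at a time, bumping the leftmost entry strictly greater than the inserted value down to the next row. The recording tableau Q records, in position (i, j), the step at which that cell was added to P.
  Insert 4 (step 1): P = [4];  Q = [1]
  Insert 5 (step 2): P = [4, 5];  Q = [1, 2]
  Insert 2 (step 3): P = [2, 5] / [4];  Q = [1, 2] / [3]
  Insert 1 (step 4): P = [1, 5] / [2] / [4];  Q = [1, 2] / [3] / [4]
  Insert 6 (step 5): P = [1, 5, 6] / [2] / [4];  Q = [1, 2, 5] / [3] / [4]
  Insert 7 (step 6): P = [1, 5, 6, 7] / [2] / [4];  Q = [1, 2, 5, 6] / [3] / [4]
  Insert 3 (step 7): P = [1, 3, 6, 7] / [2, 5] / [4];  Q = [1, 2, 5, 6] / [3, 7] / [4]
Final shape: (4, 2, 1).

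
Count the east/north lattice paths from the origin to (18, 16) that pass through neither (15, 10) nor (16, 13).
Number of paths = 1381496840

Inclusion–exclusion. Total paths: C(34, 18) = 2203961430. Through P₁: C(25, 15)·C(9, 3) = 274575840. Through P₂: C(29, 16)·C(5, 2) = 678639150. Since P₁ is strictly southwest of P₂, a monotone path through both must visit P₁ then P₂; paths through both = C(25, 15)·C(4, 1)·C(5, 2) = 130750400. Avoid both = 2203961430 − 274575840 − 678639150 + 130750400 = 1381496840.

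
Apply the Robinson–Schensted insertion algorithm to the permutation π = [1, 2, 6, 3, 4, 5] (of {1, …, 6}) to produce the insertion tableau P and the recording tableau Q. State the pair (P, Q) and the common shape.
P = [1, 2, 3, 4, 5] / [6];  Q = [1, 2, 3, 5, 6] / [4];  common shape = (5, 1)

Row-insert the values π_1, π_2, … into P one at a time, bumping the leftmost entry strictly greater than the inserted value down to the next row. The recording tableau Q records, in position (i, j), the step at which that cell was added to P.
  Insert 1 (step 1): P = [1];  Q = [1]
  Insert 2 (step 2): P = [1, 2];  Q = [1, 2]
  Insert 6 (step 3): P = [1, 2, 6];  Q = [1, 2, 3]
  Insert 3 (step 4): P = [1, 2, 3] / [6];  Q = [1, 2, 3] / [4]
  Insert 4 (step 5): P = [1, 2, 3, 4] / [6];  Q = [1, 2, 3, 5] / [4]
  Insert 5 (step 6): P = [1, 2, 3, 4, 5] / [6];  Q = [1, 2, 3, 5, 6] / [4]
Final shape: (5, 1).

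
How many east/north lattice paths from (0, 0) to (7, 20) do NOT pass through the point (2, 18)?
Number of paths = 884040

Total paths from (0, 0) to (7, 20): C(27, 7) = 888030. Paths through (2, 18): (paths (0, 0) → (2, 18)) × (paths (2, 18) → (7, 20)) = C(20, 2) · C(7, 5) = 190 · 21 = 3990. Avoidance count = 888030 − 3990 = 884040.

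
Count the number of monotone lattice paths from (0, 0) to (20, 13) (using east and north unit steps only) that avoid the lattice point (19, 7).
Number of paths = 568561840

Total paths from (0, 0) to (20, 13): C(33, 20) = 573166440. Paths through (19, 7): (paths (0, 0) → (19, 7)) × (paths (19, 7) → (20, 13)) = C(26, 19) · C(7, 1) = 657800 · 7 = 4604600. Avoidance count = 573166440 − 4604600 = 568561840.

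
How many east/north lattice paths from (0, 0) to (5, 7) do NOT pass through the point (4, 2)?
Number of paths = 702

Total paths from (0, 0) to (5, 7): C(12, 5) = 792. Paths through (4, 2): (paths (0, 0) → (4, 2)) × (paths (4, 2) → (5, 7)) = C(6, 4) · C(6, 1) = 15 · 6 = 90. Avoidance count = 792 − 90 = 702.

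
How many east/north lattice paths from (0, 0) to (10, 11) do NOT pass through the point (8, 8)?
Number of paths = 224016

Total paths from (0, 0) to (10, 11): C(21, 10) = 352716. Paths through (8, 8): (paths (0, 0) → (8, 8)) × (paths (8, 8) → (10, 11)) = C(16, 8) · C(5, 2) = 12870 · 10 = 128700. Avoidance count = 352716 − 128700 = 224016.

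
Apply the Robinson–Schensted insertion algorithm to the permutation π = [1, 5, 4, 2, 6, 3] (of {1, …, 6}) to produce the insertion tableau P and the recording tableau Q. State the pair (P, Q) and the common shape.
P = [1, 2, 3] / [4, 6] / [5];  Q = [1, 2, 5] / [3, 6] / [4];  common shape = (3, 2, 1)

Row-insert the values π_1, π_2, … into P one at a time, bumping the leftmost entry strictly greater than the inserted value down to the next row. The recording tableau Q records, in position (i, j), the step at which that cell was added to P.
  Insert 1 (step 1): P = [1];  Q = [1]
  Insert 5 (step 2): P = [1, 5];  Q = [1, 2]
  Insert 4 (step 3): P = [1, 4] / [5];  Q = [1, 2] / [3]
  Insert 2 (step 4): P = [1, 2] / [4] / [5];  Q = [1, 2] / [3] / [4]
  Insert 6 (step 5): P = [1, 2, 6] / [4] / [5];  Q = [1, 2, 5] / [3] / [4]
  Insert 3 (step 6): P = [1, 2, 3] / [4, 6] / [5];  Q = [1, 2, 5] / [3, 6] / [4]
Final shape: (3, 2, 1).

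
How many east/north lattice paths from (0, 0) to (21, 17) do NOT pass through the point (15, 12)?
Number of paths = 20749800060

Total paths from (0, 0) to (21, 17): C(38, 21) = 28781143380. Paths through (15, 12): (paths (0, 0) → (15, 12)) × (paths (15, 12) → (21, 17)) = C(27, 15) · C(11, 6) = 17383860 · 462 = 8031343320. Avoidance count = 28781143380 − 8031343320 = 20749800060.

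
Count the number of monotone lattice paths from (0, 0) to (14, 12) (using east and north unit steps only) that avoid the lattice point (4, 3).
Number of paths = 6424470

Total paths from (0, 0) to (14, 12): C(26, 14) = 9657700. Paths through (4, 3): (paths (0, 0) → (4, 3)) × (paths (4, 3) → (14, 12)) = C(7, 4) · C(19, 10) = 35 · 92378 = 3233230. Avoidance count = 9657700 − 3233230 = 6424470.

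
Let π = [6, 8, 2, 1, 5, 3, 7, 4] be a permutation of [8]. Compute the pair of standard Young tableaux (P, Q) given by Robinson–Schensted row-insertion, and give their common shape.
P = [1, 3, 4] / [2, 5, 7] / [6, 8];  Q = [1, 2, 7] / [3, 5, 8] / [4, 6];  common shape = (3, 3, 2)

Row-insert the values π_1, π_2, … into P one at a time, bumping the leftmost entry strictly greater than the inserted value down to the next row. The recording tableau Q records, in position (i, j), the step at which that cell was added to P.
  Insert 6 (step 1): P = [6];  Q = [1]
  Insert 8 (step 2): P = [6, 8];  Q = [1, 2]
  Insert 2 (step 3): P = [2, 8] / [6];  Q = [1, 2] / [3]
  Insert 1 (step 4): P = [1, 8] / [2] / [6];  Q = [1, 2] / [3] / [4]
  Insert 5 (step 5): P = [1, 5] / [2, 8] / [6];  Q = [1, 2] / [3, 5] / [4]
  Insert 3 (step 6): P = [1, 3] / [2, 5] / [6, 8];  Q = [1, 2] / [3, 5] / [4, 6]
  Insert 7 (step 7): P = [1, 3, 7] / [2, 5] / [6, 8];  Q = [1, 2, 7] / [3, 5] / [4, 6]
  Insert 4 (step 8): P = [1, 3, 4] / [2, 5, 7] / [6, 8];  Q = [1, 2, 7] / [3, 5, 8] / [4, 6]
Final shape: (3, 3, 2).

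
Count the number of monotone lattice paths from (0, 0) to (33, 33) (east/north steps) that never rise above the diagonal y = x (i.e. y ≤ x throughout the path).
Number of paths = 212336130412243110

By the reflection principle (André's argument), the number of monotone paths to (33, 33) with n ≤ m that never go above y = x is C(66, 33) − C(66, 34) = 7219428434016265740 − 7007092303604022630 = 212336130412243110.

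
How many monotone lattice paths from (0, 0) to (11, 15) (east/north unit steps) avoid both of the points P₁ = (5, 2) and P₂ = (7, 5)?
Number of paths = 6573806

Inclusion–exclusion. Total paths: C(26, 11) = 7726160. Through P₁: C(7, 5)·C(19, 6) = 569772. Through P₂: C(12, 7)·C(14, 4) = 792792. Since P₁ is strictly southwest of P₂, a monotone path through both must visit P₁ then P₂; paths through both = C(7, 5)·C(5, 2)·C(14, 4) = 210210. Avoid both = 7726160 − 569772 − 792792 + 210210 = 6573806.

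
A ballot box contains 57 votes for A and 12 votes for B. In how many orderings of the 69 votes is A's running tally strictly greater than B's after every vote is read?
Strict-lead orderings = 5748967596840

Total orderings of the 69 votes with 57 for A: C(69, 57) = 8815083648488. By the Bertrand ballot formula (Cycle Lemma / reflection principle), the number of orderings in which A is strictly ahead of B throughout is (p − q)/(p + q) · C(p + q, p) = (57 − 12)/(57 + 12) · 8815083648488 = 5748967596840.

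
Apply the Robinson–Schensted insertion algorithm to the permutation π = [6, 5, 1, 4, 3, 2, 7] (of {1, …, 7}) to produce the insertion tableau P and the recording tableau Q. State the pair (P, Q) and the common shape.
P = [1, 2, 7] / [3] / [4] / [5] / [6];  Q = [1, 4, 7] / [2] / [3] / [5] / [6];  common shape = (3, 1, 1, 1, 1)

Row-insert the values π_1, π_2, … into P one at a time, bumping the leftmost entry strictly greater than the inserted value down to the next row. The recording tableau Q records, in position (i, j), the step at which that cell was added to P.
  Insert 6 (step 1): P = [6];  Q = [1]
  Insert 5 (step 2): P = [5] / [6];  Q = [1] / [2]
  Insert 1 (step 3): P = [1] / [5] / [6];  Q = [1] / [2] / [3]
  Insert 4 (step 4): P = [1, 4] / [5] / [6];  Q = [1, 4] / [2] / [3]
  Insert 3 (step 5): P = [1, 3] / [4] / [5] / [6];  Q = [1, 4] / [2] / [3] / [5]
  Insert 2 (step 6): P = [1, 2] / [3] / [4] / [5] / [6];  Q = [1, 4] / [2] / [3] / [5] / [6]
  Insert 7 (step 7): P = [1, 2, 7] / [3] / [4] / [5] / [6];  Q = [1, 4, 7] / [2] / [3] / [5] / [6]
Final shape: (3, 1, 1, 1, 1).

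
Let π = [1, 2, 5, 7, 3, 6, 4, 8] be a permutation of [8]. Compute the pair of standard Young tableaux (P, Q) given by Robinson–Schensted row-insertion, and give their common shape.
P = [1, 2, 3, 4, 8] / [5, 6] / [7];  Q = [1, 2, 3, 4, 8] / [5, 6] / [7];  common shape = (5, 2, 1)

Row-insert the values π_1, π_2, … into P one at a time, bumping the leftmost entry strictly greater than the inserted value down to the next row. The recording tableau Q records, in position (i, j), the step at which that cell was added to P.
  Insert 1 (step 1): P = [1];  Q = [1]
  Insert 2 (step 2): P = [1, 2];  Q = [1, 2]
  Insert 5 (step 3): P = [1, 2, 5];  Q = [1, 2, 3]
  Insert 7 (step 4): P = [1, 2, 5, 7];  Q = [1, 2, 3, 4]
  Insert 3 (step 5): P = [1, 2, 3, 7] / [5];  Q = [1, 2, 3, 4] / [5]
  Insert 6 (step 6): P = [1, 2, 3, 6] / [5, 7];  Q = [1, 2, 3, 4] / [5, 6]
  Insert 4 (step 7): P = [1, 2, 3, 4] / [5, 6] / [7];  Q = [1, 2, 3, 4] / [5, 6] / [7]
  Insert 8 (step 8): P = [1, 2, 3, 4, 8] / [5, 6] / [7];  Q = [1, 2, 3, 4, 8] / [5, 6] / [7]
Final shape: (5, 2, 1).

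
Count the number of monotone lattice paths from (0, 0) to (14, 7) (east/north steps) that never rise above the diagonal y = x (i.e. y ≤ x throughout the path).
Number of paths = 62016

By the reflection principle (André's argument), the number of monotone paths to (14, 7) with n ≤ m that never go above y = x is C(21, 14) − C(21, 15) = 116280 − 54264 = 62016.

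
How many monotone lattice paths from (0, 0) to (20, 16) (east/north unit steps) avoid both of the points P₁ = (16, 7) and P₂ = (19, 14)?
Number of paths = 4764413775

Inclusion–exclusion. Total paths: C(36, 20) = 7307872110. Through P₁: C(23, 16)·C(13, 4) = 175287255. Through P₂: C(33, 19)·C(3, 1) = 2456427600. Since P₁ is strictly southwest of P₂, a monotone path through both must visit P₁ then P₂; paths through both = C(23, 16)·C(10, 3)·C(3, 1) = 88256520. Avoid both = 7307872110 − 175287255 − 2456427600 + 88256520 = 4764413775.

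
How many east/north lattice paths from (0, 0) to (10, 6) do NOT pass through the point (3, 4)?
Number of paths = 6748

Total paths from (0, 0) to (10, 6): C(16, 10) = 8008. Paths through (3, 4): (paths (0, 0) → (3, 4)) × (paths (3, 4) → (10, 6)) = C(7, 3) · C(9, 7) = 35 · 36 = 1260. Avoidance count = 8008 − 1260 = 6748.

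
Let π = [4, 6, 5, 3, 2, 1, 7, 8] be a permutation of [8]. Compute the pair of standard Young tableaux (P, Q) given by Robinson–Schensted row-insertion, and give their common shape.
P = [1, 5, 7, 8] / [2] / [3] / [4] / [6];  Q = [1, 2, 7, 8] / [3] / [4] / [5] / [6];  common shape = (4, 1, 1, 1, 1)

Row-insert the values π_1, π_2, … into P one at a time, bumping the leftmost entry strictly greater than the inserted value down to the next row. The recording tableau Q records, in position (i, j), the step at which that cell was added to P.
  Insert 4 (step 1): P = [4];  Q = [1]
  Insert 6 (step 2): P = [4, 6];  Q = [1, 2]
  Insert 5 (step 3): P = [4, 5] / [6];  Q = [1, 2] / [3]
  Insert 3 (step 4): P = [3, 5] / [4] / [6];  Q = [1, 2] / [3] / [4]
  Insert 2 (step 5): P = [2, 5] / [3] / [4] / [6];  Q = [1, 2] / [3] / [4] / [5]
  Insert 1 (step 6): P = [1, 5] / [2] / [3] / [4] / [6];  Q = [1, 2] / [3] / [4] / [5] / [6]
  Insert 7 (step 7): P = [1, 5, 7] / [2] / [3] / [4] / [6];  Q = [1, 2, 7] / [3] / [4] / [5] / [6]
  Insert 8 (step 8): P = [1, 5, 7, 8] / [2] / [3] / [4] / [6];  Q = [1, 2, 7, 8] / [3] / [4] / [5] / [6]
Final shape: (4, 1, 1, 1, 1).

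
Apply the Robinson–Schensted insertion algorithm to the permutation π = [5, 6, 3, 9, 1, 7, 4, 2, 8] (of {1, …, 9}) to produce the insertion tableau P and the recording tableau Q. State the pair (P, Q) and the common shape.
P = [1, 2, 7, 8] / [3, 4] / [5, 6] / [9];  Q = [1, 2, 4, 9] / [3, 6] / [5, 7] / [8];  common shape = (4, 2, 2, 1)

Row-insert the values π_1, π_2, … into P one at a time, bumping the leftmost entry strictly greater than the inserted value down to the next row. The recording tableau Q records, in position (i, j), the step at which that cell was added to P.
  Insert 5 (step 1): P = [5];  Q = [1]
  Insert 6 (step 2): P = [5, 6];  Q = [1, 2]
  Insert 3 (step 3): P = [3, 6] / [5];  Q = [1, 2] / [3]
  Insert 9 (step 4): P = [3, 6, 9] / [5];  Q = [1, 2, 4] / [3]
  Insert 1 (step 5): P = [1, 6, 9] / [3] / [5];  Q = [1, 2, 4] / [3] / [5]
  Insert 7 (step 6): P = [1, 6, 7] / [3, 9] / [5];  Q = [1, 2, 4] / [3, 6] / [5]
  Insert 4 (step 7): P = [1, 4, 7] / [3, 6] / [5, 9];  Q = [1, 2, 4] / [3, 6] / [5, 7]
  Insert 2 (step 8): P = [1, 2, 7] / [3, 4] / [5, 6] / [9];  Q = [1, 2, 4] / [3, 6] / [5, 7] / [8]
  Insert 8 (step 9): P = [1, 2, 7, 8] / [3, 4] / [5, 6] / [9];  Q = [1, 2, 4, 9] / [3, 6] / [5, 7] / [8]
Final shape: (4, 2, 2, 1).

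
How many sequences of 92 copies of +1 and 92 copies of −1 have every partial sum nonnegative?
C_92 = 15487357822491889407128326963778343232013931127835600

These ballot sequences are counted by the Catalan number C_n = (1/(n + 1)) · C(2n, n). For n = 92: C_92 = (1/93) · C(184, 92) = 1440324277491745714862934407631385920577295594888710800/93 = 15487357822491889407128326963778343232013931127835600.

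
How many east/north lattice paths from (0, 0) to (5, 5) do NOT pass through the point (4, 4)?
Number of paths = 112

Total paths from (0, 0) to (5, 5): C(10, 5) = 252. Paths through (4, 4): (paths (0, 0) → (4, 4)) × (paths (4, 4) → (5, 5)) = C(8, 4) · C(2, 1) = 70 · 2 = 140. Avoidance count = 252 − 140 = 112.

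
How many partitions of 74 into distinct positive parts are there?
q(74) = 44046

A partition into distinct parts is a strictly decreasing sequence summing to n. The recurrence d(n, m) = d(n, m−1) + d(n−m, m−1) (use part m at most once) with q(n) = d(n, n) gives q(74) = 44046. (Euler's theorem: # distinct-part partitions = # odd-part partitions.)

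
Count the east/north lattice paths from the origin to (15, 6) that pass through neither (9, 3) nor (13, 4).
Number of paths = 28104

Inclusion–exclusion. Total paths: C(21, 15) = 54264. Through P₁: C(12, 9)·C(9, 6) = 18480. Through P₂: C(17, 13)·C(4, 2) = 14280. Since P₁ is strictly southwest of P₂, a monotone path through both must visit P₁ then P₂; paths through both = C(12, 9)·C(5, 4)·C(4, 2) = 6600. Avoid both = 54264 − 18480 − 14280 + 6600 = 28104.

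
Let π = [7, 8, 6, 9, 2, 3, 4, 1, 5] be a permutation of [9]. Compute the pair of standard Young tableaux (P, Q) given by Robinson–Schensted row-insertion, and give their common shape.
P = [1, 3, 4, 5] / [2, 8, 9] / [6] / [7];  Q = [1, 2, 4, 9] / [3, 6, 7] / [5] / [8];  common shape = (4, 3, 1, 1)

Row-insert the values π_1, π_2, … into P one at a time, bumping the leftmost entry strictly greater than the inserted value down to the next row. The recording tableau Q records, in position (i, j), the step at which that cell was added to P.
  Insert 7 (step 1): P = [7];  Q = [1]
  Insert 8 (step 2): P = [7, 8];  Q = [1, 2]
  Insert 6 (step 3): P = [6, 8] / [7];  Q = [1, 2] / [3]
  Insert 9 (step 4): P = [6, 8, 9] / [7];  Q = [1, 2, 4] / [3]
  Insert 2 (step 5): P = [2, 8, 9] / [6] / [7];  Q = [1, 2, 4] / [3] / [5]
  Insert 3 (step 6): P = [2, 3, 9] / [6, 8] / [7];  Q = [1, 2, 4] / [3, 6] / [5]
  Insert 4 (step 7): P = [2, 3, 4] / [6, 8, 9] / [7];  Q = [1, 2, 4] / [3, 6, 7] / [5]
  Insert 1 (step 8): P = [1, 3, 4] / [2, 8, 9] / [6] / [7];  Q = [1, 2, 4] / [3, 6, 7] / [5] / [8]
  Insert 5 (step 9): P = [1, 3, 4, 5] / [2, 8, 9] / [6] / [7];  Q = [1, 2, 4, 9] / [3, 6, 7] / [5] / [8]
Final shape: (4, 3, 1, 1).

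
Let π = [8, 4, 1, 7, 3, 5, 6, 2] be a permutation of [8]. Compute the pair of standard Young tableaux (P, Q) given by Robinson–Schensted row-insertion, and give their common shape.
P = [1, 2, 5, 6] / [3, 7] / [4] / [8];  Q = [1, 4, 6, 7] / [2, 5] / [3] / [8];  common shape = (4, 2, 1, 1)

Row-insert the values π_1, π_2, … into P one at a time, bumping the leftmost entry strictly greater than the inserted value down to the next row. The recording tableau Q records, in position (i, j), the step at which that cell was added to P.
  Insert 8 (step 1): P = [8];  Q = [1]
  Insert 4 (step 2): P = [4] / [8];  Q = [1] / [2]
  Insert 1 (step 3): P = [1] / [4] / [8];  Q = [1] / [2] / [3]
  Insert 7 (step 4): P = [1, 7] / [4] / [8];  Q = [1, 4] / [2] / [3]
  Insert 3 (step 5): P = [1, 3] / [4, 7] / [8];  Q = [1, 4] / [2, 5] / [3]
  Insert 5 (step 6): P = [1, 3, 5] / [4, 7] / [8];  Q = [1, 4, 6] / [2, 5] / [3]
  Insert 6 (step 7): P = [1, 3, 5, 6] / [4, 7] / [8];  Q = [1, 4, 6, 7] / [2, 5] / [3]
  Insert 2 (step 8): P = [1, 2, 5, 6] / [3, 7] / [4] / [8];  Q = [1, 4, 6, 7] / [2, 5] / [3] / [8]
Final shape: (4, 2, 1, 1).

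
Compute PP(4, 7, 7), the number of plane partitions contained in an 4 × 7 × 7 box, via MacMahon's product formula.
PP(4, 7, 7) = 142174944340

Evaluate the triple product over i = 1..4, j = 1..7, k = 1..7. The factors are (2/1) · (3/2) · (4/3) · (5/4) · (6/5) · (7/6) · (8/7) · (3/2) · … (196 factors total). The numerators and denominators telescope so the product is an integer; carrying out the multiplication exactly gives PP(4, 7, 7) = 142174944340.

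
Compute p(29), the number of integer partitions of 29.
p(29) = 4565

Compute p(n) via the recurrence p(n, m) = p(n, m−1) + p(n−m, m), where p(n, m) counts partitions of n with all parts ≤ m and p(n) = p(n, n). The base cases are p(0, m) = 1 and p(n, 0) = 0 for n > 0. Filling the table yields p(29) = 4565. (Euler's pentagonal recurrence is an alternative.)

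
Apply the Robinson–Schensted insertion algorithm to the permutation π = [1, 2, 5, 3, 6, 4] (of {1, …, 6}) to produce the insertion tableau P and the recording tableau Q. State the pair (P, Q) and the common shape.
P = [1, 2, 3, 4] / [5, 6];  Q = [1, 2, 3, 5] / [4, 6];  common shape = (4, 2)

Row-insert the values π_1, π_2, … into P one at a time, bumping the leftmost entry strictly greater than the inserted value down to the next row. The recording tableau Q records, in position (i, j), the step at which that cell was added to P.
  Insert 1 (step 1): P = [1];  Q = [1]
  Insert 2 (step 2): P = [1, 2];  Q = [1, 2]
  Insert 5 (step 3): P = [1, 2, 5];  Q = [1, 2, 3]
  Insert 3 (step 4): P = [1, 2, 3] / [5];  Q = [1, 2, 3] / [4]
  Insert 6 (step 5): P = [1, 2, 3, 6] / [5];  Q = [1, 2, 3, 5] / [4]
  Insert 4 (step 6): P = [1, 2, 3, 4] / [5, 6];  Q = [1, 2, 3, 5] / [4, 6]
Final shape: (4, 2).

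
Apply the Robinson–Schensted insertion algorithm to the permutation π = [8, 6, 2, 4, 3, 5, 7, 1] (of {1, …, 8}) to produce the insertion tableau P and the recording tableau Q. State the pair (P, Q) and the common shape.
P = [1, 3, 5, 7] / [2] / [4] / [6] / [8];  Q = [1, 4, 6, 7] / [2] / [3] / [5] / [8];  common shape = (4, 1, 1, 1, 1)

Row-insert the values π_1, π_2, … into P one at a time, bumping the leftmost entry strictly greater than the inserted value down to the next row. The recording tableau Q records, in position (i, j), the step at which that cell was added to P.
  Insert 8 (step 1): P = [8];  Q = [1]
  Insert 6 (step 2): P = [6] / [8];  Q = [1] / [2]
  Insert 2 (step 3): P = [2] / [6] / [8];  Q = [1] / [2] / [3]
  Insert 4 (step 4): P = [2, 4] / [6] / [8];  Q = [1, 4] / [2] / [3]
  Insert 3 (step 5): P = [2, 3] / [4] / [6] / [8];  Q = [1, 4] / [2] / [3] / [5]
  Insert 5 (step 6): P = [2, 3, 5] / [4] / [6] / [8];  Q = [1, 4, 6] / [2] / [3] / [5]
  Insert 7 (step 7): P = [2, 3, 5, 7] / [4] / [6] / [8];  Q = [1, 4, 6, 7] / [2] / [3] / [5]
  Insert 1 (step 8): P = [1, 3, 5, 7] / [2] / [4] / [6] / [8];  Q = [1, 4, 6, 7] / [2] / [3] / [5] / [8]
Final shape: (4, 1, 1, 1, 1).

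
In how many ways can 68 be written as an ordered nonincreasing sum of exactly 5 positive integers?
p(68, 5 parts) = 8529

Partitions of n into exactly k parts are in bijection with partitions of n − k into at most k parts (subtract 1 from each part). So p(68, exactly 5) = p(63, parts ≤ 5). Computing via the recurrence p(m, j) = p(m, j−1) + p(m−j, j) gives 8529.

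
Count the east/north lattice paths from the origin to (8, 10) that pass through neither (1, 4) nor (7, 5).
Number of paths = 30636

Inclusion–exclusion. Total paths: C(18, 8) = 43758. Through P₁: C(5, 1)·C(13, 7) = 8580. Through P₂: C(12, 7)·C(6, 1) = 4752. Since P₁ is strictly southwest of P₂, a monotone path through both must visit P₁ then P₂; paths through both = C(5, 1)·C(7, 6)·C(6, 1) = 210. Avoid both = 43758 − 8580 − 4752 + 210 = 30636.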